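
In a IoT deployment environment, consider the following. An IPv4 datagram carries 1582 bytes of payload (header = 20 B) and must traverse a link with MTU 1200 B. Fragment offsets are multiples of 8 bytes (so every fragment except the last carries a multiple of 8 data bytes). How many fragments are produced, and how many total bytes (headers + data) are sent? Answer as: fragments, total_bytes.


Max data per non-final fragment = floor((MTU - header)/8)*8 = floor((1200 - 20)/8)*8 = floor(1180/8)*8 = 1176 B
Final fragment needs no 8-byte alignment: it can carry up to MTU - header = 1180 B
Non-final fragments needed = ceil((payload - 1180) / 1176) = ceil(402/1176) = ceil(0.3418) = 1
Number of fragments = 1 + 1 = 2
Fragment sizes (data): 1 * 1176 B + 406 B (last, 406 <= 1180 OK)
Total bytes sent = payload + n_frags * header = 1582 + 2*20 = 1582 + 40 = 1622 B

2, 1622


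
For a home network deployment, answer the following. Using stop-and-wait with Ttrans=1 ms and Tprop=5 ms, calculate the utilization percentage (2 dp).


Given: Ttrans = 1 ms, Tprop = 5 ms
RTT = 2 * Tprop = 2 * 5 = 10 ms
U = Ttrans / (Ttrans + RTT)
U = 1 / (1 + 10)
U = 1 / 11 = 0.090909
U% = 9.09%

9.09


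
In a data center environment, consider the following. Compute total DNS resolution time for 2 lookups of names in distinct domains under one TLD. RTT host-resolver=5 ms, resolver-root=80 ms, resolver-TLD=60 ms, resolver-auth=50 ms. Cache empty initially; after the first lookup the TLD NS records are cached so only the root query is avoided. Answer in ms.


Lookup 1 (cold cache): local + root + TLD + auth = 5 + 80 + 60 + 50 = 195 ms
Lookups 2..2 (TLD NS cached -> skip root; new domain -> still ask TLD and auth): local + TLD + auth = 5 + 60 + 50 = 115 ms each
Remaining 1 lookups: 1 * 115 = 115 ms
Total = 195 + 115 = 310 ms

310


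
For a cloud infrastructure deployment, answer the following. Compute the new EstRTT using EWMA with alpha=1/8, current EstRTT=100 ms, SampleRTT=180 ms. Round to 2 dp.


Given: EstRTT = 100 ms, SampleRTT = 180 ms, alpha = 1/8
New EstRTT = (1 - alpha) * EstRTT + alpha * SampleRTT
(7/8) * 100 = 87.5
(1/8) * 180 = 22.5
New EstRTT = 87.5 + 22.5 = 110 ms -> 110.00 ms (2 dp)

110.00


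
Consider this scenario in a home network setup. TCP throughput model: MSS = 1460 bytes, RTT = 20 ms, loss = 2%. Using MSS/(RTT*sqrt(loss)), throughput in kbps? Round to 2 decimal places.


Given: MSS = 1460 bytes, RTT = 20 ms, loss = 2%
RTT in seconds = 20 / 1000 = 0.02
Loss rate = 2% = 0.02
sqrt(loss) = sqrt(0.02) = 0.141421356237
Throughput (bytes/s) = 1460 / (0.02 * 0.141421356237) = 516187.9503
Throughput (kbps) = 516187.9503 * 8 / 1000 = 4129.503602 -> 4129.50 kbps (2 dp)

4129.50


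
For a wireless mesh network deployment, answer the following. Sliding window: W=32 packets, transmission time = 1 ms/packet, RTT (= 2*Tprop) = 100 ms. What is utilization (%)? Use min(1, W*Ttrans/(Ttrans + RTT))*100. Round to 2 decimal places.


Given: W = 32, Ttrans = 1 ms, RTT = 100 ms (= 2 * Tprop, Tprop = 50 ms)
Cycle time = Ttrans + RTT = 1 + 100 = 101 ms (first packet sent until its ACK returns)
W * Ttrans = 32 * 1 = 32 ms of sending per cycle
W * Ttrans / (Ttrans + RTT) = 32 / 101 = 0.316832
U = min(1, 0.316832) = 0.316832
U% = 31.68%

31.68


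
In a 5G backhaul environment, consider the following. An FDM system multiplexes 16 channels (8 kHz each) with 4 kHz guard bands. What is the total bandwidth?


Given: 16 channels, 8 kHz each, guard = 4 kHz
Channel bandwidth = 16 * 8 = 128 kHz
Guard bands = 15 gaps * 4 kHz = 60 kHz
Total = 128 + 60 = 188 kHz

188


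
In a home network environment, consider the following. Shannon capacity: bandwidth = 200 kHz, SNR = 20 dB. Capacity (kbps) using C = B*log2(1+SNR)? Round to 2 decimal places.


Given: B = 200 kHz, SNR = 20 dB
SNR linear = 10^(20/10) = 100
1 + SNR = 101
log2(101) = 6.6582114828
C = 200 * 1000 * 6.6582114828 = 1331642.2966 bps
C = 1331.642297 kbps -> 1331.64 kbps (2 dp)

1331.64


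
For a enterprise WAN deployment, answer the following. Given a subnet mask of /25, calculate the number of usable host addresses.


Given: subnet mask /25
Host bits = 32 - 25 = 7
Total addresses = 2^7 = 128
Usable hosts = 128 - 2 (network + broadcast) = 126

126


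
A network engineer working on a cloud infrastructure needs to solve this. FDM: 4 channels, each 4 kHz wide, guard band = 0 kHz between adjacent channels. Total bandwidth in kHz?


Given: 4 channels, 4 kHz each, guard = 0 kHz
Channel bandwidth = 4 * 4 = 16 kHz
Guard bands = 3 gaps * 0 kHz = 0 kHz
Total = 16 + 0 = 16 kHz

16


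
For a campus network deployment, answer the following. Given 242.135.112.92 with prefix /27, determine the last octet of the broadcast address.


Given: IP = 242.135.112.92, prefix = /27
Host bits = 32 - 27 = 5
Network last octet = 92 AND mask = 64
Host part size = 2^5 - 1 = 31
Broadcast last octet = 64 OR 31 = 95

95


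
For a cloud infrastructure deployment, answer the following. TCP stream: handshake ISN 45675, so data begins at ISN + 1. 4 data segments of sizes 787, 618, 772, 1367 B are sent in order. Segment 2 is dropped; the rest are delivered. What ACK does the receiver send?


SYN uses sequence number 45675; first data byte = ISN + 1 = 45676.
Segment 1: SEQ = 45676, len = 787 B, covers [45676, 46462]
Segment 2: SEQ = 46463, len = 618 B, covers [46463, 47080] [LOST]
Segment 3: SEQ = 47081, len = 772 B, covers [47081, 47852]
Segment 4: SEQ = 47853, len = 1367 B, covers [47853, 49219]
In-order data received: bytes [45676, 46462] (segments 1..1).
Segment 2 missing -> gap begins at byte 46463; later segments buffered out of order.
Cumulative ACK = next expected in-order byte = 45676 + 787 = 46463

46463


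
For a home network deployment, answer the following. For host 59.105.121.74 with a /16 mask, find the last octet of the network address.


Given: IP = 59.105.121.74, prefix = /16
Subnet mask = 255.255.0.0
Last octet of IP: 74
Last octet of mask: 0
Network last octet = 74 AND 0 = 0

0


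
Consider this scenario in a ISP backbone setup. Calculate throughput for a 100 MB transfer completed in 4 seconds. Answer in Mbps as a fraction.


Given: file = 100 MB, time = 4 s
File in Mb = 100 * 8 = 800 Mb
Throughput = 800 / 4 Mbps
Throughput = 200 Mbps

200


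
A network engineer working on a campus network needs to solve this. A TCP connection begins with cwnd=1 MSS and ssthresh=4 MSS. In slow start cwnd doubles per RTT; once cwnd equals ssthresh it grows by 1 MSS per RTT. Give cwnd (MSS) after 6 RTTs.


RTT 0: cwnd = 1 MSS (initial)
RTT 1: cwnd = 2 MSS (slow start, doubled)
RTT 2: cwnd = 4 MSS (slow start, doubled)
RTT 3: cwnd = 5 MSS (congestion avoidance, +1)
RTT 4: cwnd = 6 MSS (congestion avoidance, +1)
RTT 5: cwnd = 7 MSS (congestion avoidance, +1)
RTT 6: cwnd = 8 MSS (congestion avoidance, +1)

8


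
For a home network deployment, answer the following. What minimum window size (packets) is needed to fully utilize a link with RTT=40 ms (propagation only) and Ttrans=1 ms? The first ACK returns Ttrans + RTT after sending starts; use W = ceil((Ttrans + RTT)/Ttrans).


Given: Ttrans = 1 ms, RTT = 40 ms (= 2 * Tprop, Tprop = 20 ms)
Time until first ACK returns = Ttrans + RTT = 1 + 40 = 41 ms
Need W * Ttrans >= Ttrans + RTT  ->  W >= (Ttrans + RTT) / Ttrans
(Ttrans + RTT) / Ttrans = 41 / 1 = 41
W_min = ceil(41) = 41

41


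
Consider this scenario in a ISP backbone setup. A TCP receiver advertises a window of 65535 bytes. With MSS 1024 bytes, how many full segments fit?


Given: RWND = 65535 bytes, MSS = 1024 bytes
Full segments = floor(RWND / MSS)
Full segments = floor(65535 / 1024)
Full segments = floor(63.999) = 63

63


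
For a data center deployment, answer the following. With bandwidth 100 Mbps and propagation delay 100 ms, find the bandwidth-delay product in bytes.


Given: bandwidth = 100 Mbps, delay = 100 ms
BDP in bits = 100 * 10^6 * 100 / 1000
BDP in bits = 10000000
BDP in bytes = 10000000 / 8 = 1250000

1250000


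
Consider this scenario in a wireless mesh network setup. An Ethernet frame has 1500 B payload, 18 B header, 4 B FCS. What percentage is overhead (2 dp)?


Given: payload = 1500 B, header = 18 B, trailer = 4 B
Overhead bytes = header + trailer = 18 + 4 = 22
Total frame = payload + overhead = 1500 + 22 = 1522
Overhead % = 22 / 1522 * 100 = 1.4455% -> 1.45% (2 dp)

1.45


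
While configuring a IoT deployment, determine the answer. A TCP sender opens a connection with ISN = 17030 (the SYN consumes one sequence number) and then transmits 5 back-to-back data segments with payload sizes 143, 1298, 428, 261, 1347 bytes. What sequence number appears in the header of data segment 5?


The SYN occupies sequence number ISN = 17030, so the first data byte is ISN + 1 = 17031.
SEQ of data segment i = (ISN + 1) + sum of payload sizes of segments 1..i-1.
Segment 1: SEQ = 17031, payload = 143 bytes
Segment 2: SEQ = 17174, payload = 1298 bytes
Segment 3: SEQ = 18472, payload = 428 bytes
Segment 4: SEQ = 18900, payload = 261 bytes
Segment 5: SEQ = 19161, payload = 1347 bytes
SEQ of segment 5 = 17031 + 143 + 1298 + 428 + 261 = 19161

19161


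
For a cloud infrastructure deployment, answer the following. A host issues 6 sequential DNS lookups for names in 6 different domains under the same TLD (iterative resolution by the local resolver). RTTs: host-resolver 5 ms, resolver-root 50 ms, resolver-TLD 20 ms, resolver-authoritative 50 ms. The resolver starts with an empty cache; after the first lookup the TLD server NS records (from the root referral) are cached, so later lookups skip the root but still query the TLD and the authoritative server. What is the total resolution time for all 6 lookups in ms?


Lookup 1 (cold cache): local + root + TLD + auth = 5 + 50 + 20 + 50 = 125 ms
Lookups 2..6 (TLD NS cached -> skip root; new domain -> still ask TLD and auth): local + TLD + auth = 5 + 20 + 50 = 75 ms each
Remaining 5 lookups: 5 * 75 = 375 ms
Total = 125 + 375 = 500 ms

500


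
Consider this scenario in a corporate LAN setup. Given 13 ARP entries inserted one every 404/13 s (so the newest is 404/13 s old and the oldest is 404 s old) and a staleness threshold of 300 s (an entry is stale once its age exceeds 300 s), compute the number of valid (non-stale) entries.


Ages are k * 404/13 s for k = 1..13 (spacing = 31.0769 s).
Entry k is valid iff k * 404/13 <= 300 iff k <= 13 * 300 / 404 = 9.6535
n_valid = floor(9.6535) = 9
(n_stale = 13 - 9 = 4)

9


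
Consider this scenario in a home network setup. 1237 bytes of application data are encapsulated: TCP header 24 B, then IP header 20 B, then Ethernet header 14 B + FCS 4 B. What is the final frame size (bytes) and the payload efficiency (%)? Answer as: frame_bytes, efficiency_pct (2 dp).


TCP segment = 1237 + 24 = 1261 B
IP packet = 1261 + 20 = 1281 B
Ethernet frame = 1281 + 14 + 4 = 1299 B
Efficiency = app / frame = 1237 / 1299 = 0.952271 = 95.2271% -> 95.23% (2 dp)

1299, 95.23


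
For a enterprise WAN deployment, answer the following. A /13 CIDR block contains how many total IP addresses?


Given: CIDR prefix /13
Host bits = 32 - 13 = 19
Total addresses = 2^19 = 524288

524288


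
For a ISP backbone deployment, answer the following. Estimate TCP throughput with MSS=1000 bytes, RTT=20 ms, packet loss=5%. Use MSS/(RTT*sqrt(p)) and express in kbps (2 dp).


Given: MSS = 1000 bytes, RTT = 20 ms, loss = 5%
RTT in seconds = 20 / 1000 = 0.02
Loss rate = 5% = 0.05
sqrt(loss) = sqrt(0.05) = 0.223606797750
Throughput (bytes/s) = 1000 / (0.02 * 0.223606797750) = 223606.7977
Throughput (kbps) = 223606.7977 * 8 / 1000 = 1788.854382 -> 1788.85 kbps (2 dp)

1788.85


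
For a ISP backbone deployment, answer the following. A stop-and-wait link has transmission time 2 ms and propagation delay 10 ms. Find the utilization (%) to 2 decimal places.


Given: Ttrans = 2 ms, Tprop = 10 ms
RTT = 2 * Tprop = 2 * 10 = 20 ms
U = Ttrans / (Ttrans + RTT)
U = 2 / (2 + 20)
U = 2 / 22 = 0.090909
U% = 9.09%

9.09


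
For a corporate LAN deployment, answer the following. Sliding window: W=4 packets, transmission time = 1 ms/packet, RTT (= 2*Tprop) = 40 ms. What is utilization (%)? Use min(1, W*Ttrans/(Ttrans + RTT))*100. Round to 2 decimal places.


Given: W = 4, Ttrans = 1 ms, RTT = 40 ms (= 2 * Tprop, Tprop = 20 ms)
Cycle time = Ttrans + RTT = 1 + 40 = 41 ms (first packet sent until its ACK returns)
W * Ttrans = 4 * 1 = 4 ms of sending per cycle
W * Ttrans / (Ttrans + RTT) = 4 / 41 = 0.097561
U = min(1, 0.097561) = 0.097561
U% = 9.76%

9.76


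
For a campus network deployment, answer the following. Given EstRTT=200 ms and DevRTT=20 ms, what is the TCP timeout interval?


Given: EstRTT = 200 ms, DevRTT = 20 ms
Timeout = EstRTT + 4 * DevRTT
4 * DevRTT = 4 * 20 = 80
Timeout = 200 + 80 = 280 ms

280


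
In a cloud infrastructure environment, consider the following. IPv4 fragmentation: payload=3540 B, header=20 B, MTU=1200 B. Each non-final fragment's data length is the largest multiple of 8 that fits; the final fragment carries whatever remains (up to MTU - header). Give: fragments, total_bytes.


Max data per non-final fragment = floor((MTU - header)/8)*8 = floor((1200 - 20)/8)*8 = floor(1180/8)*8 = 1176 B
Final fragment needs no 8-byte alignment: it can carry up to MTU - header = 1180 B
Non-final fragments needed = ceil((payload - 1180) / 1176) = ceil(2360/1176) = ceil(2.0068) = 3
Number of fragments = 3 + 1 = 4
Fragment sizes (data): 3 * 1176 B + 12 B (last, 12 <= 1180 OK)
Total bytes sent = payload + n_frags * header = 3540 + 4*20 = 3540 + 80 = 3620 B

4, 3620


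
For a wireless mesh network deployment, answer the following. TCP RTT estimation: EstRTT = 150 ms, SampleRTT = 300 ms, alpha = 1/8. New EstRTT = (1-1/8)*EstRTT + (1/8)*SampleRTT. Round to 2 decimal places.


Given: EstRTT = 150 ms, SampleRTT = 300 ms, alpha = 1/8
New EstRTT = (1 - alpha) * EstRTT + alpha * SampleRTT
(7/8) * 150 = 131.25
(1/8) * 300 = 37.5
New EstRTT = 131.25 + 37.5 = 168.75 ms -> 168.75 ms (2 dp)

168.75


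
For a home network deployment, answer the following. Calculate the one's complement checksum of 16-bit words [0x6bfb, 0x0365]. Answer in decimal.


Given words: [0x6bfb, 0x0365]
Step 1: Sum all words
Raw sum = 27643 + 869 = 28512
One's complement = ~28512 & 0xFFFF = 37023

37023


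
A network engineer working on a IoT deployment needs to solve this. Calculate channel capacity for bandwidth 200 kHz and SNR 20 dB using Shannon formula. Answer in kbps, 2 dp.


Given: B = 200 kHz, SNR = 20 dB
SNR linear = 10^(20/10) = 100
1 + SNR = 101
log2(101) = 6.6582114828
C = 200 * 1000 * 6.6582114828 = 1331642.2966 bps
C = 1331.642297 kbps -> 1331.64 kbps (2 dp)

1331.64


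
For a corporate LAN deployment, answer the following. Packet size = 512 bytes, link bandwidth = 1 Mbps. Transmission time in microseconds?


Given: packet = 512 bytes, bandwidth = 1 Mbps
Packet in bits = 512 * 8 = 4096 bits
Bandwidth = 1 * 10^6 = 1000000 bps
Time = 4096 / 1000000 seconds
Time in us = 4096 * 10^6 / 1000000 = 4096

4096


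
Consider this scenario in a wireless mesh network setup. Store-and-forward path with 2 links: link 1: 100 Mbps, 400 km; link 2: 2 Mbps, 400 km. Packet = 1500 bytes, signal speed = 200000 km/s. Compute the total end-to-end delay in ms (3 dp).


Packet = 1500 bytes = 12000 bits. Store-and-forward: sum (t_trans + t_prop) per link.
Link 1: t_trans = 12000/(100*10^6) s = 0.1200 ms; t_prop = 400/200000 s = 2.0000 ms; subtotal = 2.1200 ms
Link 2: t_trans = 12000/(2*10^6) s = 6.0000 ms; t_prop = 400/200000 s = 2.0000 ms; subtotal = 8.0000 ms
End-to-end = 2.1200 + 8.0000 = 10.1200 ms -> 10.120 ms (3 dp)

10.120


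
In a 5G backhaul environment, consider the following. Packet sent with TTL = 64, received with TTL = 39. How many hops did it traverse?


Given: initial TTL = 64, received TTL = 39
Hops = initial TTL - received TTL
Hops = 64 - 39 = 25

25


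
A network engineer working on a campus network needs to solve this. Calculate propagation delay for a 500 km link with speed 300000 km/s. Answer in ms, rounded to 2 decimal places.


Given: distance = 500 km, speed = 300000 km/s
Delay = distance / speed = 500 / 300000 seconds
Delay in ms = 500 * 1000 / 300000
Delay = 1.6667 ms
Rounded to 2 dp = 1.67 ms

1.67


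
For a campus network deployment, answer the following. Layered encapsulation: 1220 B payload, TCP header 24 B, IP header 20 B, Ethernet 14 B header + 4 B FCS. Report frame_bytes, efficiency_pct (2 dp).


TCP segment = 1220 + 24 = 1244 B
IP packet = 1244 + 20 = 1264 B
Ethernet frame = 1264 + 14 + 4 = 1282 B
Efficiency = app / frame = 1220 / 1282 = 0.951638 = 95.1638% -> 95.16% (2 dp)

1282, 95.16


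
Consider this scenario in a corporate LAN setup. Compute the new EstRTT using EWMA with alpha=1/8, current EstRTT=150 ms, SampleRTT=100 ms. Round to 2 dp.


Given: EstRTT = 150 ms, SampleRTT = 100 ms, alpha = 1/8
New EstRTT = (1 - alpha) * EstRTT + alpha * SampleRTT
(7/8) * 150 = 131.25
(1/8) * 100 = 12.5
New EstRTT = 131.25 + 12.5 = 143.75 ms -> 143.75 ms (2 dp)

143.75


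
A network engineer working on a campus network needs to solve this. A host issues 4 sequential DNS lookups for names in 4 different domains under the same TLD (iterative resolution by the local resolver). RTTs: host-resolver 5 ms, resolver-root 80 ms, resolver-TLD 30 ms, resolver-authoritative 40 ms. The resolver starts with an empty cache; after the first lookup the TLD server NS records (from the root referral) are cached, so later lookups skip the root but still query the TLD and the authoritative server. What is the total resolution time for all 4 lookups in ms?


Lookup 1 (cold cache): local + root + TLD + auth = 5 + 80 + 30 + 40 = 155 ms
Lookups 2..4 (TLD NS cached -> skip root; new domain -> still ask TLD and auth): local + TLD + auth = 5 + 30 + 40 = 75 ms each
Remaining 3 lookups: 3 * 75 = 225 ms
Total = 155 + 225 = 380 ms

380


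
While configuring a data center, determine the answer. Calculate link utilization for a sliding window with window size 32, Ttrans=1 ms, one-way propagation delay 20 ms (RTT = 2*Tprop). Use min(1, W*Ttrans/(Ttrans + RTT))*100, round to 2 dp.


Given: W = 32, Ttrans = 1 ms, RTT = 40 ms (= 2 * Tprop, Tprop = 20 ms)
Cycle time = Ttrans + RTT = 1 + 40 = 41 ms (first packet sent until its ACK returns)
W * Ttrans = 32 * 1 = 32 ms of sending per cycle
W * Ttrans / (Ttrans + RTT) = 32 / 41 = 0.780488
U = min(1, 0.780488) = 0.780488
U% = 78.05%

78.05


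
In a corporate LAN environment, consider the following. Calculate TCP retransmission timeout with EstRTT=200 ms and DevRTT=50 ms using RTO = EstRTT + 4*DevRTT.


Given: EstRTT = 200 ms, DevRTT = 50 ms
Timeout = EstRTT + 4 * DevRTT
4 * DevRTT = 4 * 50 = 200
Timeout = 200 + 200 = 400 ms

400


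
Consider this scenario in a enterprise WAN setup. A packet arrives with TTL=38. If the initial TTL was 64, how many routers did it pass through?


Given: initial TTL = 64, received TTL = 38
Hops = initial TTL - received TTL
Hops = 64 - 38 = 26

26


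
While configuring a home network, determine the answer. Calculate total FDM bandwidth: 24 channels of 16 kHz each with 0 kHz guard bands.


Given: 24 channels, 16 kHz each, guard = 0 kHz
Channel bandwidth = 24 * 16 = 384 kHz
Guard bands = 23 gaps * 0 kHz = 0 kHz
Total = 384 + 0 = 384 kHz

384


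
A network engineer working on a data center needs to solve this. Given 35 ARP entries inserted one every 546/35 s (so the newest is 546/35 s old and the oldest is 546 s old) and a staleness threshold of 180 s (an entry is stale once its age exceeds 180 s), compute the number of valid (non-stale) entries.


Ages are k * 546/35 s for k = 1..35 (spacing = 15.6000 s).
Entry k is valid iff k * 546/35 <= 180 iff k <= 35 * 180 / 546 = 11.5385
n_valid = floor(11.5385) = 11
(n_stale = 35 - 11 = 24)

11


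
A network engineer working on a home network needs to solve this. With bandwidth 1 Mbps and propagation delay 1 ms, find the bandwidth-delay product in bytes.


Given: bandwidth = 1 Mbps, delay = 1 ms
BDP in bits = 1 * 10^6 * 1 / 1000
BDP in bits = 1000
BDP in bytes = 1000 / 8 = 125

125


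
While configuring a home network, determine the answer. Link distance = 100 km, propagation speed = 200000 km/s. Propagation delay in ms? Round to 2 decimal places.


Given: distance = 100 km, speed = 200000 km/s
Delay = distance / speed = 100 / 200000 seconds
Delay in ms = 100 * 1000 / 200000
Delay = 0.5000 ms
Rounded to 2 dp = 0.50 ms

0.50


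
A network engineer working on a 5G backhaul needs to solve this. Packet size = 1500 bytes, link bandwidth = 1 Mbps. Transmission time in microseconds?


Given: packet = 1500 bytes, bandwidth = 1 Mbps
Packet in bits = 1500 * 8 = 12000 bits
Bandwidth = 1 * 10^6 = 1000000 bps
Time = 12000 / 1000000 seconds
Time in us = 12000 * 10^6 / 1000000 = 12000

12000


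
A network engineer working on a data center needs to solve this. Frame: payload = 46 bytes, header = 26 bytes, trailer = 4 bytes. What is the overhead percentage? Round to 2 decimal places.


Given: payload = 46 B, header = 26 B, trailer = 4 B
Overhead bytes = header + trailer = 26 + 4 = 30
Total frame = payload + overhead = 46 + 30 = 76
Overhead % = 30 / 76 * 100 = 39.4737% -> 39.47% (2 dp)

39.47


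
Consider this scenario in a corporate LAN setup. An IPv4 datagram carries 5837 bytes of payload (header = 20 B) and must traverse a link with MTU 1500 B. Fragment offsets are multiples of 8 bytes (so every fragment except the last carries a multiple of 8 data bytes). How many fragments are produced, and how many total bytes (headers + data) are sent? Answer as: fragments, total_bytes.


Max data per non-final fragment = floor((MTU - header)/8)*8 = floor((1500 - 20)/8)*8 = floor(1480/8)*8 = 1480 B
Final fragment needs no 8-byte alignment: it can carry up to MTU - header = 1480 B
Non-final fragments needed = ceil((payload - 1480) / 1480) = ceil(4357/1480) = ceil(2.9439) = 3
Number of fragments = 3 + 1 = 4
Fragment sizes (data): 3 * 1480 B + 1397 B (last, 1397 <= 1480 OK)
Total bytes sent = payload + n_frags * header = 5837 + 4*20 = 5837 + 80 = 5917 B

4, 5917


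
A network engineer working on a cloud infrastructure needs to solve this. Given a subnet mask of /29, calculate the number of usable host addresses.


Given: subnet mask /29
Host bits = 32 - 29 = 3
Total addresses = 2^3 = 8
Usable hosts = 8 - 2 (network + broadcast) = 6

6


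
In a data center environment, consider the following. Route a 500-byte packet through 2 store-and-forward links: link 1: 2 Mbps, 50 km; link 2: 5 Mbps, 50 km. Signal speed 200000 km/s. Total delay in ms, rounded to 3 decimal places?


Packet = 500 bytes = 4000 bits. Store-and-forward: sum (t_trans + t_prop) per link.
Link 1: t_trans = 4000/(2*10^6) s = 2.0000 ms; t_prop = 50/200000 s = 0.2500 ms; subtotal = 2.2500 ms
Link 2: t_trans = 4000/(5*10^6) s = 0.8000 ms; t_prop = 50/200000 s = 0.2500 ms; subtotal = 1.0500 ms
End-to-end = 2.2500 + 1.0500 = 3.3000 ms -> 3.300 ms (3 dp)

3.300


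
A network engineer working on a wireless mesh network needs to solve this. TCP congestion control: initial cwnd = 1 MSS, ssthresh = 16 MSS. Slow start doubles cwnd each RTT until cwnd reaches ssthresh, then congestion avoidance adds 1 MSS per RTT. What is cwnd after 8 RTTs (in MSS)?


RTT 0: cwnd = 1 MSS (initial)
RTT 1: cwnd = 2 MSS (slow start, doubled)
RTT 2: cwnd = 4 MSS (slow start, doubled)
RTT 3: cwnd = 8 MSS (slow start, doubled)
RTT 4: cwnd = 16 MSS (slow start, doubled)
RTT 5: cwnd = 17 MSS (congestion avoidance, +1)
RTT 6: cwnd = 18 MSS (congestion avoidance, +1)
RTT 7: cwnd = 19 MSS (congestion avoidance, +1)
RTT 8: cwnd = 20 MSS (congestion avoidance, +1)

20


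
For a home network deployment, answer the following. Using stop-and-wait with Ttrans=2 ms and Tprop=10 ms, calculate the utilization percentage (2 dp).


Given: Ttrans = 2 ms, Tprop = 10 ms
RTT = 2 * Tprop = 2 * 10 = 20 ms
U = Ttrans / (Ttrans + RTT)
U = 2 / (2 + 20)
U = 2 / 22 = 0.090909
U% = 9.09%

9.09


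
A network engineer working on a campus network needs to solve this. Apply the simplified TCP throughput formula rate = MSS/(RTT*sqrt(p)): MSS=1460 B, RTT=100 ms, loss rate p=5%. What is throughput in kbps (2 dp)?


Given: MSS = 1460 bytes, RTT = 100 ms, loss = 5%
RTT in seconds = 100 / 1000 = 0.1
Loss rate = 5% = 0.05
sqrt(loss) = sqrt(0.05) = 0.223606797750
Throughput (bytes/s) = 1460 / (0.1 * 0.223606797750) = 65293.1849
Throughput (kbps) = 65293.1849 * 8 / 1000 = 522.345480 -> 522.35 kbps (2 dp)

522.35


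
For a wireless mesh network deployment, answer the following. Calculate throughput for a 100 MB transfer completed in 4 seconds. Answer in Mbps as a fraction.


Given: file = 100 MB, time = 4 s
File in Mb = 100 * 8 = 800 Mb
Throughput = 800 / 4 Mbps
Throughput = 200 Mbps

200


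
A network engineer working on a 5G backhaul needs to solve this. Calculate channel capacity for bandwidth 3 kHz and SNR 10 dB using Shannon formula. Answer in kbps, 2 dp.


Given: B = 3 kHz, SNR = 10 dB
SNR linear = 10^(10/10) = 10
1 + SNR = 11
log2(11) = 3.4594316186
C = 3 * 1000 * 3.4594316186 = 10378.2949 bps
C = 10.378295 kbps -> 10.38 kbps (2 dp)

10.38


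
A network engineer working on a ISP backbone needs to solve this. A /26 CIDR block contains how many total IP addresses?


Given: CIDR prefix /26
Host bits = 32 - 26 = 6
Total addresses = 2^6 = 64

64


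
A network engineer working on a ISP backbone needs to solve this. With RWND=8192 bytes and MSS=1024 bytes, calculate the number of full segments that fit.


Given: RWND = 8192 bytes, MSS = 1024 bytes
Full segments = floor(RWND / MSS)
Full segments = floor(8192 / 1024)
Full segments = floor(8.0) = 8

8


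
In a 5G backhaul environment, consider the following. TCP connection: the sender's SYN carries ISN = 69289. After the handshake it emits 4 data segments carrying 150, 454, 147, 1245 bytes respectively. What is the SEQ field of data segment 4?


The SYN occupies sequence number ISN = 69289, so the first data byte is ISN + 1 = 69290.
SEQ of data segment i = (ISN + 1) + sum of payload sizes of segments 1..i-1.
Segment 1: SEQ = 69290, payload = 150 bytes
Segment 2: SEQ = 69440, payload = 454 bytes
Segment 3: SEQ = 69894, payload = 147 bytes
Segment 4: SEQ = 70041, payload = 1245 bytes
SEQ of segment 4 = 69290 + 150 + 454 + 147 = 70041

70041


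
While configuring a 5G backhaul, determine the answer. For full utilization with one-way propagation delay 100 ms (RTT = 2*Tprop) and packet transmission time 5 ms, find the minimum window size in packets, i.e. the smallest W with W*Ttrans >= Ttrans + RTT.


Given: Ttrans = 5 ms, RTT = 200 ms (= 2 * Tprop, Tprop = 100 ms)
Time until first ACK returns = Ttrans + RTT = 5 + 200 = 205 ms
Need W * Ttrans >= Ttrans + RTT  ->  W >= (Ttrans + RTT) / Ttrans
(Ttrans + RTT) / Ttrans = 205 / 5 = 41
W_min = ceil(41) = 41

41


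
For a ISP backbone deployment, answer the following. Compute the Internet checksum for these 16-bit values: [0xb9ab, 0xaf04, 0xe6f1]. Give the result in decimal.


Given words: [0xb9ab, 0xaf04, 0xe6f1]
Step 1: Sum all words
Raw sum = 47531 + 44804 + 59121 = 151456
Step 2: Fold carry: (20384 + 2) = 20386
One's complement = ~20386 & 0xFFFF = 45149

45149


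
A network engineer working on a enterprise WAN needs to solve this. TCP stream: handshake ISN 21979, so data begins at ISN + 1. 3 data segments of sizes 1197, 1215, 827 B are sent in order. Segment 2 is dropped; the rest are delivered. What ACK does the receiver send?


SYN uses sequence number 21979; first data byte = ISN + 1 = 21980.
Segment 1: SEQ = 21980, len = 1197 B, covers [21980, 23176]
Segment 2: SEQ = 23177, len = 1215 B, covers [23177, 24391] [LOST]
Segment 3: SEQ = 24392, len = 827 B, covers [24392, 25218]
In-order data received: bytes [21980, 23176] (segments 1..1).
Segment 2 missing -> gap begins at byte 23177; later segments buffered out of order.
Cumulative ACK = next expected in-order byte = 21980 + 1197 = 23177

23177


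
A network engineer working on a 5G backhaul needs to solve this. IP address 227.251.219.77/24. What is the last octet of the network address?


Given: IP = 227.251.219.77, prefix = /24
Subnet mask = 255.255.255.0
Last octet of IP: 77
Last octet of mask: 0
Network last octet = 77 AND 0 = 0

0


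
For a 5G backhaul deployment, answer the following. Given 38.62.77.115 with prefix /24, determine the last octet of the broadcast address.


Given: IP = 38.62.77.115, prefix = /24
Host bits = 32 - 24 = 8
Network last octet = 115 AND mask = 0
Host part size = 2^8 - 1 = 255
Broadcast last octet = 0 OR 255 = 255

255


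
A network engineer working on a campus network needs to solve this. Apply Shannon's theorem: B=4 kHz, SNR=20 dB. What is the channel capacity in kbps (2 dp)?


Given: B = 4 kHz, SNR = 20 dB
SNR linear = 10^(20/10) = 100
1 + SNR = 101
log2(101) = 6.6582114828
C = 4 * 1000 * 6.6582114828 = 26632.8459 bps
C = 26.632846 kbps -> 26.63 kbps (2 dp)

26.63


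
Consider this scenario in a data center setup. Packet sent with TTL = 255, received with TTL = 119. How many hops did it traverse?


Given: initial TTL = 255, received TTL = 119
Hops = initial TTL - received TTL
Hops = 255 - 119 = 136

136


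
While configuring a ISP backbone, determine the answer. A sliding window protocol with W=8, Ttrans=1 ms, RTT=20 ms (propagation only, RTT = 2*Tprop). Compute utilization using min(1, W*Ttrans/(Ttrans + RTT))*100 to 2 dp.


Given: W = 8, Ttrans = 1 ms, RTT = 20 ms (= 2 * Tprop, Tprop = 10 ms)
Cycle time = Ttrans + RTT = 1 + 20 = 21 ms (first packet sent until its ACK returns)
W * Ttrans = 8 * 1 = 8 ms of sending per cycle
W * Ttrans / (Ttrans + RTT) = 8 / 21 = 0.380952
U = min(1, 0.380952) = 0.380952
U% = 38.10%

38.10


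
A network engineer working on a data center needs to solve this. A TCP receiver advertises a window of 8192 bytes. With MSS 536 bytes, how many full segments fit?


Given: RWND = 8192 bytes, MSS = 536 bytes
Full segments = floor(RWND / MSS)
Full segments = floor(8192 / 536)
Full segments = floor(15.2836) = 15

15


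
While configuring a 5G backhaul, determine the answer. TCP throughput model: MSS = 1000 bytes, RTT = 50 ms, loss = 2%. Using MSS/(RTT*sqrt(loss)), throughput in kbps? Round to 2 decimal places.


Given: MSS = 1000 bytes, RTT = 50 ms, loss = 2%
RTT in seconds = 50 / 1000 = 0.05
Loss rate = 2% = 0.02
sqrt(loss) = sqrt(0.02) = 0.141421356237
Throughput (bytes/s) = 1000 / (0.05 * 0.141421356237) = 141421.3562
Throughput (kbps) = 141421.3562 * 8 / 1000 = 1131.370850 -> 1131.37 kbps (2 dp)

1131.37


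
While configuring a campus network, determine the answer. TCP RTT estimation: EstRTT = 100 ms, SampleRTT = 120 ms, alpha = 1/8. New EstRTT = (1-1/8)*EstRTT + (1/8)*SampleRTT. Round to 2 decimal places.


Given: EstRTT = 100 ms, SampleRTT = 120 ms, alpha = 1/8
New EstRTT = (1 - alpha) * EstRTT + alpha * SampleRTT
(7/8) * 100 = 87.5
(1/8) * 120 = 15
New EstRTT = 87.5 + 15 = 102.5 ms -> 102.50 ms (2 dp)

102.50


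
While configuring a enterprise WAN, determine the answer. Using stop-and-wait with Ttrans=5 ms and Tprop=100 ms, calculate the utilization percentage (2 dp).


Given: Ttrans = 5 ms, Tprop = 100 ms
RTT = 2 * Tprop = 2 * 100 = 200 ms
U = Ttrans / (Ttrans + RTT)
U = 5 / (5 + 200)
U = 5 / 205 = 0.02439
U% = 2.44%

2.44


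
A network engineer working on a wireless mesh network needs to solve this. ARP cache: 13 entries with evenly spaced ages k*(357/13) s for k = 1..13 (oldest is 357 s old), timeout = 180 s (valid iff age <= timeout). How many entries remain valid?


Ages are k * 357/13 s for k = 1..13 (spacing = 27.4615 s).
Entry k is valid iff k * 357/13 <= 180 iff k <= 13 * 180 / 357 = 6.5546
n_valid = floor(6.5546) = 6
(n_stale = 13 - 6 = 7)

6


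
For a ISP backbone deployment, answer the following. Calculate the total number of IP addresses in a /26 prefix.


Given: CIDR prefix /26
Host bits = 32 - 26 = 6
Total addresses = 2^6 = 64

64


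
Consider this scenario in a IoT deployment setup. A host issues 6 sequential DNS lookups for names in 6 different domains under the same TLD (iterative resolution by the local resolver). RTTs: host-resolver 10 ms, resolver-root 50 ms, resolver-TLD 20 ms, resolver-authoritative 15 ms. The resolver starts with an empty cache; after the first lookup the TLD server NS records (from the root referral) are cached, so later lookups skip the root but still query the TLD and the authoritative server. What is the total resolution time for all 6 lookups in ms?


Lookup 1 (cold cache): local + root + TLD + auth = 10 + 50 + 20 + 15 = 95 ms
Lookups 2..6 (TLD NS cached -> skip root; new domain -> still ask TLD and auth): local + TLD + auth = 10 + 20 + 15 = 45 ms each
Remaining 5 lookups: 5 * 45 = 225 ms
Total = 95 + 225 = 320 ms

320


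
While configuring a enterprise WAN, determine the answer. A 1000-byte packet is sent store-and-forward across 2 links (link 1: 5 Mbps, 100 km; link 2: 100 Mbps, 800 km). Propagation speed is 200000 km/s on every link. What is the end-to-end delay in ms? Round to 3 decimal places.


Packet = 1000 bytes = 8000 bits. Store-and-forward: sum (t_trans + t_prop) per link.
Link 1: t_trans = 8000/(5*10^6) s = 1.6000 ms; t_prop = 100/200000 s = 0.5000 ms; subtotal = 2.1000 ms
Link 2: t_trans = 8000/(100*10^6) s = 0.0800 ms; t_prop = 800/200000 s = 4.0000 ms; subtotal = 4.0800 ms
End-to-end = 2.1000 + 4.0800 = 6.1800 ms -> 6.180 ms (3 dp)

6.180


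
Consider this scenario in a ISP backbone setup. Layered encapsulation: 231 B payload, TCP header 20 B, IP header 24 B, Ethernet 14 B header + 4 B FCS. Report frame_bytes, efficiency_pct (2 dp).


TCP segment = 231 + 20 = 251 B
IP packet = 251 + 24 = 275 B
Ethernet frame = 275 + 14 + 4 = 293 B
Efficiency = app / frame = 231 / 293 = 0.788396 = 78.8396% -> 78.84% (2 dp)

293, 78.84


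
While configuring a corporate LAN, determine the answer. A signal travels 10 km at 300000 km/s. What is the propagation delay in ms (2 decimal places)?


Given: distance = 10 km, speed = 300000 km/s
Delay = distance / speed = 10 / 300000 seconds
Delay in ms = 10 * 1000 / 300000
Delay = 0.0333 ms
Rounded to 2 dp = 0.03 ms

0.03


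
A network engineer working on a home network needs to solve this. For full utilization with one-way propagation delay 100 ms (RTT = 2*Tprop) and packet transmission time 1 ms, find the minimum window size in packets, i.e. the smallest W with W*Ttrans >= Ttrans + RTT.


Given: Ttrans = 1 ms, RTT = 200 ms (= 2 * Tprop, Tprop = 100 ms)
Time until first ACK returns = Ttrans + RTT = 1 + 200 = 201 ms
Need W * Ttrans >= Ttrans + RTT  ->  W >= (Ttrans + RTT) / Ttrans
(Ttrans + RTT) / Ttrans = 201 / 1 = 201
W_min = ceil(201) = 201

201


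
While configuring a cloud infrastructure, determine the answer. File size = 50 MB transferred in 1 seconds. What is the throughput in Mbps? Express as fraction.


Given: file = 50 MB, time = 1 s
File in Mb = 50 * 8 = 400 Mb
Throughput = 400 / 1 Mbps
Throughput = 400 Mbps

400


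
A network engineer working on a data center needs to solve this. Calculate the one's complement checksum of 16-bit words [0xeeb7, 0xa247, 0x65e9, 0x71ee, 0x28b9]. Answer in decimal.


Given words: [0xeeb7, 0xa247, 0x65e9, 0x71ee, 0x28b9]
Step 1: Sum all words
Raw sum = 61111 + 41543 + 26089 + 29166 + 10425 = 168334
Step 2: Fold carry: (37262 + 2) = 37264
One's complement = ~37264 & 0xFFFF = 28271

28271


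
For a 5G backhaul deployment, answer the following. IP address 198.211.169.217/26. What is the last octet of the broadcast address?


Given: IP = 198.211.169.217, prefix = /26
Host bits = 32 - 26 = 6
Network last octet = 217 AND mask = 192
Host part size = 2^6 - 1 = 63
Broadcast last octet = 192 OR 63 = 255

255


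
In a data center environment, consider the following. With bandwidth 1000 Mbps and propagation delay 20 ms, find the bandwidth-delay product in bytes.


Given: bandwidth = 1000 Mbps, delay = 20 ms
BDP in bits = 1000 * 10^6 * 20 / 1000
BDP in bits = 20000000
BDP in bytes = 20000000 / 8 = 2500000

2500000


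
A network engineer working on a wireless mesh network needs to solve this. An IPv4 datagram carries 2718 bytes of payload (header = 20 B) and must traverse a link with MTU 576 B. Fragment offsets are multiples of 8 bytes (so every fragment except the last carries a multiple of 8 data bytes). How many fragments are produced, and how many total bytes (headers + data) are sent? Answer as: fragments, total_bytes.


Max data per non-final fragment = floor((MTU - header)/8)*8 = floor((576 - 20)/8)*8 = floor(556/8)*8 = 552 B
Final fragment needs no 8-byte alignment: it can carry up to MTU - header = 556 B
Non-final fragments needed = ceil((payload - 556) / 552) = ceil(2162/552) = ceil(3.9167) = 4
Number of fragments = 4 + 1 = 5
Fragment sizes (data): 4 * 552 B + 510 B (last, 510 <= 556 OK)
Total bytes sent = payload + n_frags * header = 2718 + 5*20 = 2718 + 100 = 2818 B

5, 2818


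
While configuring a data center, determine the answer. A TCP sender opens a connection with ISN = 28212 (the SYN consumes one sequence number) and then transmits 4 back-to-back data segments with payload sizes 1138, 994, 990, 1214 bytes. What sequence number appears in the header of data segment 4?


The SYN occupies sequence number ISN = 28212, so the first data byte is ISN + 1 = 28213.
SEQ of data segment i = (ISN + 1) + sum of payload sizes of segments 1..i-1.
Segment 1: SEQ = 28213, payload = 1138 bytes
Segment 2: SEQ = 29351, payload = 994 bytes
Segment 3: SEQ = 30345, payload = 990 bytes
Segment 4: SEQ = 31335, payload = 1214 bytes
SEQ of segment 4 = 28213 + 1138 + 994 + 990 = 31335

31335


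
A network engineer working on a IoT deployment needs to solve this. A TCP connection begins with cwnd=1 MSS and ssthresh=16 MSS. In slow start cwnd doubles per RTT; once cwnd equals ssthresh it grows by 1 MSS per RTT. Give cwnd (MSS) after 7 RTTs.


RTT 0: cwnd = 1 MSS (initial)
RTT 1: cwnd = 2 MSS (slow start, doubled)
RTT 2: cwnd = 4 MSS (slow start, doubled)
RTT 3: cwnd = 8 MSS (slow start, doubled)
RTT 4: cwnd = 16 MSS (slow start, doubled)
RTT 5: cwnd = 17 MSS (congestion avoidance, +1)
RTT 6: cwnd = 18 MSS (congestion avoidance, +1)
RTT 7: cwnd = 19 MSS (congestion avoidance, +1)

19


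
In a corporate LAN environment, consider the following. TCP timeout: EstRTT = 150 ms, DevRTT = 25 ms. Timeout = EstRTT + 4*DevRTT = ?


Given: EstRTT = 150 ms, DevRTT = 25 ms
Timeout = EstRTT + 4 * DevRTT
4 * DevRTT = 4 * 25 = 100
Timeout = 150 + 100 = 250 ms

250


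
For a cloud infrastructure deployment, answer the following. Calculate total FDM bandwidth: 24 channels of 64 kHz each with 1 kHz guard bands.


Given: 24 channels, 64 kHz each, guard = 1 kHz
Channel bandwidth = 24 * 64 = 1536 kHz
Guard bands = 23 gaps * 1 kHz = 23 kHz
Total = 1536 + 23 = 1559 kHz

1559


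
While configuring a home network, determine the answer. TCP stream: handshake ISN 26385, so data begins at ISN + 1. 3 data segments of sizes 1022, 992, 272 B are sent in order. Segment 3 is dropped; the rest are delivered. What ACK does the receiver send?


SYN uses sequence number 26385; first data byte = ISN + 1 = 26386.
Segment 1: SEQ = 26386, len = 1022 B, covers [26386, 27407]
Segment 2: SEQ = 27408, len = 992 B, covers [27408, 28399]
Segment 3: SEQ = 28400, len = 272 B, covers [28400, 28671] [LOST]
In-order data received: bytes [26386, 28399] (segments 1..2).
Segment 3 missing -> gap begins at byte 28400.
Cumulative ACK = next expected in-order byte = 26386 + 1022 + 992 = 28400

28400


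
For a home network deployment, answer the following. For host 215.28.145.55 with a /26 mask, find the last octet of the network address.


Given: IP = 215.28.145.55, prefix = /26
Subnet mask = 255.255.255.192
Last octet of IP: 55
Last octet of mask: 192
Network last octet = 55 AND 192 = 0

0


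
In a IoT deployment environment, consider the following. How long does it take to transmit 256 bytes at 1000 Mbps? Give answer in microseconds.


Given: packet = 256 bytes, bandwidth = 1000 Mbps
Packet in bits = 256 * 8 = 2048 bits
Bandwidth = 1000 * 10^6 = 1000000000 bps
Time = 2048 / 1000000000 seconds
Time in us = 2048 * 10^6 / 1000000000 = 2.048

2.048
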